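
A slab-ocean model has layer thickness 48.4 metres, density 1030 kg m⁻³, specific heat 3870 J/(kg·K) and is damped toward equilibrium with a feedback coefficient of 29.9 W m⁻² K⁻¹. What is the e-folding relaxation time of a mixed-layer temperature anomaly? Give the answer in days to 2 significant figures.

Areal heat capacity C = ρ c_p D = 1030 × 3870 × 48.4 = 1.93×10^8 J/(m^2 K).
Relaxation time τ = C / λ = 1.93×10^8 / 29.9 = 6.45×10^6 s.
In days: 6.45×10^6 s / (86400 s/day) = 74.7 days.

75 days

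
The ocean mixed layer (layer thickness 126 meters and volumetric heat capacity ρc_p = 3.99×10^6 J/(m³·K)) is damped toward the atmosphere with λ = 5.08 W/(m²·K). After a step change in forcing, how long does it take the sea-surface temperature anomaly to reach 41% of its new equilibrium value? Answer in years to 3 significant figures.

1.65 years

Areal heat capacity C = ρc_p × D = 3.99×10^6 × 126 = 5.03×10^8 J/(m²·K).
τ = C / λ = 5.03×10^8 / 5.08 = 9.90×10^7 s.
Fraction reached: 1 − e^(−t/τ) = 0.41 ⇒ t = −τ ln(1 − 0.41) = τ × 0.528.
t = 5.22×10^7 s = 1.65 years.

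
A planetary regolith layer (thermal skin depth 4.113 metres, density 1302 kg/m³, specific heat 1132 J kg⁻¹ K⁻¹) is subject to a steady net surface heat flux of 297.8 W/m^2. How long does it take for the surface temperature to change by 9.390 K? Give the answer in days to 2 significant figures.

2.2 days

Areal heat capacity C = ρ c_p D = 1302 × 1132 × 4.113 = 6.06×10^6 J/(m²·K).
Time required: Δt = C ΔT / F = 6.06×10^6 × 9.390 / 297.8 = 1.91×10^5 s.
In days: 1.91×10^5 s / (86400 s/day) = 2.21 days.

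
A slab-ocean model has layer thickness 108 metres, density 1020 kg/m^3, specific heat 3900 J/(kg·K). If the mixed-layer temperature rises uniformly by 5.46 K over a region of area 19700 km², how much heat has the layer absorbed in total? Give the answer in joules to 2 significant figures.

4.6×10^19 J

Areal heat capacity C = ρ c_p D = 1020 × 3900 × 108 = 4.30×10^8 J m⁻² K⁻¹.
Heat per unit area: q = C ΔT = 4.30×10^8 × 5.46 = 2.35×10^9 J/m².
Total heat: Q = q × A = 2.35×10^9 × (19700 × 10⁶ m²) = 4.62×10^19 J.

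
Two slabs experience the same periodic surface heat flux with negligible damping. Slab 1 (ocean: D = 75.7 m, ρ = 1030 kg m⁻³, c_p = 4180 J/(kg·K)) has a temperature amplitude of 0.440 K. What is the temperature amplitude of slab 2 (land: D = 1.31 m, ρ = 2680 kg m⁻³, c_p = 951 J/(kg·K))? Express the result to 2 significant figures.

43 K

C_ocean = 3.26×10^8 J/(m²·K); C_land = 3.34×10^6 J/(m²·K).
A ∝ 1/C ⇒ A_land = A_ocean × C_ocean/C_land = 0.440 × 97.6 = 43.0 K.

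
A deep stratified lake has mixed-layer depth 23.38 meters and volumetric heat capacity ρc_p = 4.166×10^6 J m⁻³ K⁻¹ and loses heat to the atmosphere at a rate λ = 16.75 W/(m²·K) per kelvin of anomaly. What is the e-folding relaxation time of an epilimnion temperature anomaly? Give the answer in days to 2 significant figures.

67 days

Areal heat capacity C = ρc_p × D = 4.166×10^6 × 23.38 = 9.74×10^7 J/(m²·K).
Relaxation time τ = C / λ = 9.74×10^7 / 16.75 = 5.81×10^6 s.
In days: 5.81×10^6 s / (86400 s/day) = 67.3 days.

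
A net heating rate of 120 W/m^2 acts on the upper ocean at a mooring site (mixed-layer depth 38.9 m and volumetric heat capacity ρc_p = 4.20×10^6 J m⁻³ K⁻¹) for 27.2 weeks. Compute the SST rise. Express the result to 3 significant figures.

12.1 K

Areal heat capacity C = ρc_p × D = 4.20×10^6 × 38.9 = 1.63×10^8 J/(m^2 K).
Net heat input Q = F Δt = 120 × (27.2 weeks × 6.048×10^5 s/week) = 1.97×10^9 J/m².
ΔT = Q / C = 1.97×10^9 / 1.63×10^8 = 12.1 K.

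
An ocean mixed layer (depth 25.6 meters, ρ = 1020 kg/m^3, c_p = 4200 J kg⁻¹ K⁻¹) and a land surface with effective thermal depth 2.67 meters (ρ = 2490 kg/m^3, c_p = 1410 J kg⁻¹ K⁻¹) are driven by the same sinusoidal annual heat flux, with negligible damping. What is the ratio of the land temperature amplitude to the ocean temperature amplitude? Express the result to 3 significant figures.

C_ocean = 1020 × 4200 × 25.6 = 1.10×10^8 J/(m²·K).
C_land = 2490 × 1410 × 2.67 = 9.37×10^6 J/(m²·K).
Undamped amplitude ∝ 1/C, so A_land/A_ocean = C_ocean/C_land = 11.7.

11.7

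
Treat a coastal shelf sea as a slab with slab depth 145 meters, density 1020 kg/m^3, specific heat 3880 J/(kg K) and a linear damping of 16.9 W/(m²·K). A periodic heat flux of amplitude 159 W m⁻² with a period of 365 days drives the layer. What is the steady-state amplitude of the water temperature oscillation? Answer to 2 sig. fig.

1.4 K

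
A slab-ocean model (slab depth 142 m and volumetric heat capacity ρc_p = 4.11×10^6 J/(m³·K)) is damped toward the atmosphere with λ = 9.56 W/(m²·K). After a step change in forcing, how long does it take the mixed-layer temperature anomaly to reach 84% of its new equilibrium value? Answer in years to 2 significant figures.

3.5 years

Areal heat capacity C = ρc_p × D = 4.11×10^6 × 142 = 5.84×10^8 J m⁻² K⁻¹.
τ = C / λ = 5.84×10^8 / 9.56 = 6.10×10^7 s.
Fraction reached: 1 − e^(−t/τ) = 0.84 ⇒ t = −τ ln(1 − 0.84) = τ × 1.83.
t = 1.12×10^8 s = 3.55 years.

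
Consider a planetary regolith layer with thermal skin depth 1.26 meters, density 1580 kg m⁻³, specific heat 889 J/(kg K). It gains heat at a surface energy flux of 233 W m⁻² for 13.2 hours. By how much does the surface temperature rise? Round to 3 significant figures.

6.26 K

Areal heat capacity C = ρ c_p D = 1580 × 889 × 1.26 = 1.77×10^6 J/(m^2 K).
Net heat input Q = F Δt = 233 × (13.2 hours × 3600 s/hour) = 1.11×10^7 J/m².
ΔT = Q / C = 1.11×10^7 / 1.77×10^6 = 6.26 K.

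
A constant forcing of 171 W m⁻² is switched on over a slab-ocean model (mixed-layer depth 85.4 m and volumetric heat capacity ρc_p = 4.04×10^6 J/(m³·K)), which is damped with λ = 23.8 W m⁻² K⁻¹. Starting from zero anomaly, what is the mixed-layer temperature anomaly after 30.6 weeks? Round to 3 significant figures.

Areal heat capacity C = ρc_p × D = 4.04×10^6 × 85.4 = 3.45×10^8 J m⁻² K⁻¹.
τ = C / λ = 3.45×10^8 / 23.8 = 1.45×10^7 s.
Equilibrium anomaly ΔT_eq = F / λ = 171 / 23.8 = 7.18 K.
t = 30.6 weeks = 1.85×10^7 s, so t/τ = 1.28.
ΔT(t) = ΔT_eq (1 − e^(−t/τ)) = 7.18 × (1 − e^−1.28) = 5.18 K.

5.18 K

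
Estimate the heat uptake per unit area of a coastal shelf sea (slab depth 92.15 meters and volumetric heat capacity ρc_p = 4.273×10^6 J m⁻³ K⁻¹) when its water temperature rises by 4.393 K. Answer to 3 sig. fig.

Areal heat capacity C = ρc_p × D = 4.273×10^6 × 92.15 = 3.94×10^8 J m⁻² K⁻¹.
ΔQ = C ΔT = 3.94×10^8 × 4.393 = 1.73×10^9 J/m².

1.73×10^9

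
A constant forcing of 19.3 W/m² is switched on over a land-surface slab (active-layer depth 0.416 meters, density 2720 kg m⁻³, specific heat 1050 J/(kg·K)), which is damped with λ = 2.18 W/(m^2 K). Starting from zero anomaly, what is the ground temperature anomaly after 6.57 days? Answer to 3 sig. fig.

5.73 K

Areal heat capacity C = ρ c_p D = 2720 × 1050 × 0.416 = 1.19×10^6 J/(m^2 K).
τ = C / λ = 1.19×10^6 / 2.18 = 5.45×10^5 s.
Equilibrium anomaly ΔT_eq = F / λ = 19.3 / 2.18 = 8.85 K.
t = 6.57 days = 5.68×10^5 s, so t/τ = 1.04.
ΔT(t) = ΔT_eq (1 − e^(−t/τ)) = 8.85 × (1 − e^−1.04) = 5.73 K.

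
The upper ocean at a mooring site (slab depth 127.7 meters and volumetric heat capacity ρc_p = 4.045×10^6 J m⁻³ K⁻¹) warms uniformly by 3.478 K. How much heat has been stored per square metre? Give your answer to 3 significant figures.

Areal heat capacity C = ρc_p × D = 4.045×10^6 × 127.7 = 5.17×10^8 J/(m^2 K).
ΔQ = C ΔT = 5.17×10^8 × 3.478 = 1.80×10^9 J/m².

1.80×10^9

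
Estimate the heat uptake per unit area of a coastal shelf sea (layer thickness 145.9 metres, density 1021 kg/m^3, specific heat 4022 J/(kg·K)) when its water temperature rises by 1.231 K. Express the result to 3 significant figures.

7.38×10^8

Areal heat capacity C = ρ c_p D = 1021 × 4022 × 145.9 = 5.99×10^8 J/(m^2 K).
ΔQ = C ΔT = 5.99×10^8 × 1.231 = 7.38×10^8 J/m².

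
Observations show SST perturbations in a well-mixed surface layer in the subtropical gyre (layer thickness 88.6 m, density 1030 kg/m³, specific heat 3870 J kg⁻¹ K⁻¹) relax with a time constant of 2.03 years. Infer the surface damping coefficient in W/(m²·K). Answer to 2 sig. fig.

Areal heat capacity C = ρ c_p D = 1030 × 3870 × 88.6 = 3.53×10^8 J/(m²·K).
τ = 2.03 years = 6.41×10^7 s.
λ = C / τ = 3.53×10^8 / 6.41×10^7 = 5.51 W/(m²·K).

5.5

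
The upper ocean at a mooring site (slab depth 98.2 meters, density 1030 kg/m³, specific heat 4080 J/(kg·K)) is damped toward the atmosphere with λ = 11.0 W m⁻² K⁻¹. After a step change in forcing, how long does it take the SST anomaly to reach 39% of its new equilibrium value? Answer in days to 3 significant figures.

Areal heat capacity C = ρ c_p D = 1030 × 4080 × 98.2 = 4.13×10^8 J m⁻² K⁻¹.
τ = C / λ = 4.13×10^8 / 11.0 = 3.75×10^7 s.
Fraction reached: 1 − e^(−t/τ) = 0.39 ⇒ t = −τ ln(1 − 0.39) = τ × 0.494.
t = 1.85×10^7 s = 215 days.

215 days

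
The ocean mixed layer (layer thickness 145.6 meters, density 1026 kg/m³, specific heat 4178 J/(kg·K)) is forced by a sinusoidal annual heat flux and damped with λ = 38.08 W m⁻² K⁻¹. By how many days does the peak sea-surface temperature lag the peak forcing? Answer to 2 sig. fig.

Areal heat capacity C = ρ c_p D = 1026 × 4178 × 145.6 = 6.24×10^8 J/(m^2 K).
ω = 2π / 3.15×10^7 s = 1.99×10^-7 s⁻¹.
Phase lag φ = arctan(Cω/λ) = arctan(124/38.08) = 1.27 rad.
Time lag = φ / ω = 1.27 / 1.99×10^-7 = 6.39×10^6 s = 74.0 days.

74 days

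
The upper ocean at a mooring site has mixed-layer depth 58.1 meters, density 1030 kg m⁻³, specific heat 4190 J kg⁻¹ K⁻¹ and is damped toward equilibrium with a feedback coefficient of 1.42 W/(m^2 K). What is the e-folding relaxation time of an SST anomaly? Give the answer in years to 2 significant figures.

Areal heat capacity C = ρ c_p D = 1030 × 4190 × 58.1 = 2.51×10^8 J/(m²·K).
Relaxation time τ = C / λ = 2.51×10^8 / 1.42 = 1.77×10^8 s.
In years: 1.77×10^8 s / (3.156×10^7 s/year) = 5.60 years.

5.6 years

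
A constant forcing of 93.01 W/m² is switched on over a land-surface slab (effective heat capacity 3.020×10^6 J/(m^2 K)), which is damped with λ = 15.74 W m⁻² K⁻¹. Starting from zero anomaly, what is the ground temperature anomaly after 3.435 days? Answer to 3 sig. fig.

4.65 K

Areal heat capacity C = 3.020×10^6 J/(m^2 K) (given).
τ = C / λ = 3.02×10^6 / 15.74 = 1.92×10^5 s.
Equilibrium anomaly ΔT_eq = F / λ = 93.01 / 15.74 = 5.91 K.
t = 3.435 days = 2.97×10^5 s, so t/τ = 1.55.
ΔT(t) = ΔT_eq (1 − e^(−t/τ)) = 5.91 × (1 − e^−1.55) = 4.65 K.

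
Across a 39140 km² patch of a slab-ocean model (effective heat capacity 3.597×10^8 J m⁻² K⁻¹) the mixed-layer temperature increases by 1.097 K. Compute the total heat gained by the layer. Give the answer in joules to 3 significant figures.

1.54×10^19 J

Areal heat capacity C = 3.597×10^8 J m⁻² K⁻¹ (given).
Heat per unit area: q = C ΔT = 3.60×10^8 × 1.097 = 3.95×10^8 J/m².
Total heat: Q = q × A = 3.95×10^8 × (39140 × 10⁶ m²) = 1.54×10^19 J.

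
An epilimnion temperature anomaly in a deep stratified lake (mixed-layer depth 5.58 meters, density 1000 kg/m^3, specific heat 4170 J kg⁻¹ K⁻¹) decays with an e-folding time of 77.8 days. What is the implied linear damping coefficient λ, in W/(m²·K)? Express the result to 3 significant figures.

3.46

Areal heat capacity C = ρ c_p D = 1000 × 4170 × 5.58 = 2.33×10^7 J/(m^2 K).
τ = 77.8 days = 6.72×10^6 s.
λ = C / τ = 2.33×10^7 / 6.72×10^6 = 3.46 W/(m²·K).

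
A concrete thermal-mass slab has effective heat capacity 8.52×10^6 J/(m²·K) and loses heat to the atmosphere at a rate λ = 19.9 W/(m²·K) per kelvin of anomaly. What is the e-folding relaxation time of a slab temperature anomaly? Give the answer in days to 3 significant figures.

Areal heat capacity C = 8.52×10^6 J/(m²·K) (given).
Relaxation time τ = C / λ = 8.52×10^6 / 19.9 = 4.28×10^5 s.
In days: 4.28×10^5 s / (86400 s/day) = 4.96 days.

4.96 days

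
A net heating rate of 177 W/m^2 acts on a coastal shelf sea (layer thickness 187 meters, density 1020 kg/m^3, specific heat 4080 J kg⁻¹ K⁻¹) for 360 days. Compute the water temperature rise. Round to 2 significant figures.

7.1 K

Areal heat capacity C = ρ c_p D = 1020 × 4080 × 187 = 7.78×10^8 J m⁻² K⁻¹.
Net heat input Q = F Δt = 177 × (360 days × 86400 s/day) = 5.51×10^9 J/m².
ΔT = Q / C = 5.51×10^9 / 7.78×10^8 = 7.07 K.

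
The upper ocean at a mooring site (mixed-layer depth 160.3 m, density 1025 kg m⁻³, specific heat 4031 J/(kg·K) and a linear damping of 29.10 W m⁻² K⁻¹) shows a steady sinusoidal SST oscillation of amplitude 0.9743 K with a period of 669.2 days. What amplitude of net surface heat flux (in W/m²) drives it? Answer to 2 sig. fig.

76

Areal heat capacity C = ρ c_p D = 1025 × 4031 × 160.3 = 6.62×10^8 J/(m^2 K).
ω = 2π / 5.78×10^7 s = 1.09×10^-7 s⁻¹.
√((Cω)² + λ²) = √((72.0)² + 29.10²) = 77.6 W/(m²·K).
F₀ = A × √((Cω)²+λ²) = 0.9743 × 77.6 = 75.6 W/m².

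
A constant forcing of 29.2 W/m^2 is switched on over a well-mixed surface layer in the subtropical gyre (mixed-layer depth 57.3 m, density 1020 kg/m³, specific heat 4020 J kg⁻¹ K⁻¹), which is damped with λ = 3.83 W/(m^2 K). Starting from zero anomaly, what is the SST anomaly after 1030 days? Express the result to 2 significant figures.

Areal heat capacity C = ρ c_p D = 1020 × 4020 × 57.3 = 2.35×10^8 J m⁻² K⁻¹.
τ = C / λ = 2.35×10^8 / 3.83 = 6.13×10^7 s.
Equilibrium anomaly ΔT_eq = F / λ = 29.2 / 3.83 = 7.62 K.
t = 1030 days = 8.90×10^7 s, so t/τ = 1.45.
ΔT(t) = ΔT_eq (1 − e^(−t/τ)) = 7.62 × (1 − e^−1.45) = 5.84 K.

5.8 K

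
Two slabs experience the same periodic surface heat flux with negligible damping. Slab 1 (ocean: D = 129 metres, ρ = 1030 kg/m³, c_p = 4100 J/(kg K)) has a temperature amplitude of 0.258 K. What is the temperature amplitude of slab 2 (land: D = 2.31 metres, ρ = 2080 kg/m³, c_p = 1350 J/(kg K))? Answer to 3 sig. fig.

C_ocean = 5.45×10^8 J/(m²·K); C_land = 6.49×10^6 J/(m²·K).
A ∝ 1/C ⇒ A_land = A_ocean × C_ocean/C_land = 0.258 × 84.0 = 21.7 K.

21.7 K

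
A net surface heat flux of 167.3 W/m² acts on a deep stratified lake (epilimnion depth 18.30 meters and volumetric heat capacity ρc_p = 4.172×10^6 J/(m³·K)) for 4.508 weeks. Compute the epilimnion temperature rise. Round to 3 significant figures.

Areal heat capacity C = ρc_p × D = 4.172×10^6 × 18.30 = 7.63×10^7 J/(m^2 K).
Net heat input Q = F Δt = 167.3 × (4.508 weeks × 6.048×10^5 s/week) = 4.56×10^8 J/m².
ΔT = Q / C = 4.56×10^8 / 7.63×10^7 = 5.97 K.

5.97 K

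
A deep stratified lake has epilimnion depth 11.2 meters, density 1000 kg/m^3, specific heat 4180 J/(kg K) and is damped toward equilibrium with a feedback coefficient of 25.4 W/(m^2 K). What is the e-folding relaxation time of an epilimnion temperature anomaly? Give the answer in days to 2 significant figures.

Areal heat capacity C = ρ c_p D = 1000 × 4180 × 11.2 = 4.68×10^7 J m⁻² K⁻¹.
Relaxation time τ = C / λ = 4.68×10^7 / 25.4 = 1.84×10^6 s.
In days: 1.84×10^6 s / (86400 s/day) = 21.3 days.

21 days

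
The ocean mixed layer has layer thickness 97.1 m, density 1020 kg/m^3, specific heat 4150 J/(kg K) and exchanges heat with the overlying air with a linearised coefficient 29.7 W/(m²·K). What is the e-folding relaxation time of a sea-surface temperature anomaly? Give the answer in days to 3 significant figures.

160 days

Areal heat capacity C = ρ c_p D = 1020 × 4150 × 97.1 = 4.11×10^8 J/(m^2 K).
Relaxation time τ = C / λ = 4.11×10^8 / 29.7 = 1.38×10^7 s.
In days: 1.38×10^7 s / (86400 s/day) = 160 days.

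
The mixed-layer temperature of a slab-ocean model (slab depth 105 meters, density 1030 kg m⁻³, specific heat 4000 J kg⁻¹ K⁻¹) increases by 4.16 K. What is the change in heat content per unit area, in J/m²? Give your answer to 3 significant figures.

1.80×10^9

Areal heat capacity C = ρ c_p D = 1030 × 4000 × 105 = 4.33×10^8 J/(m²·K).
ΔQ = C ΔT = 4.33×10^8 × 4.16 = 1.80×10^9 J/m².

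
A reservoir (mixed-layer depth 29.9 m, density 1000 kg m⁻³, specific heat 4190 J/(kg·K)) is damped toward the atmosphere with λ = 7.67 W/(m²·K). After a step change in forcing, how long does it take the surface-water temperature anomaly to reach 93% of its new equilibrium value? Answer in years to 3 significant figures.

1.38 years

Areal heat capacity C = ρ c_p D = 1000 × 4190 × 29.9 = 1.25×10^8 J m⁻² K⁻¹.
τ = C / λ = 1.25×10^8 / 7.67 = 1.63×10^7 s.
Fraction reached: 1 − e^(−t/τ) = 0.93 ⇒ t = −τ ln(1 − 0.93) = τ × 2.66.
t = 4.34×10^7 s = 1.38 years.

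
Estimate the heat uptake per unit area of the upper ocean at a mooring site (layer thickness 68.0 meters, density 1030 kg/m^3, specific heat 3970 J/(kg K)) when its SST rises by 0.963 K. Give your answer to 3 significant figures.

2.68×10^8

Areal heat capacity C = ρ c_p D = 1030 × 3970 × 68.0 = 2.78×10^8 J m⁻² K⁻¹.
ΔQ = C ΔT = 2.78×10^8 × 0.963 = 2.68×10^8 J/m².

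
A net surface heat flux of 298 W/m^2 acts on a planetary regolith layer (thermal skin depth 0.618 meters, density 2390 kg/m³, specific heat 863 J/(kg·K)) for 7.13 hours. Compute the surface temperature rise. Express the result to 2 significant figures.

Areal heat capacity C = ρ c_p D = 2390 × 863 × 0.618 = 1.27×10^6 J m⁻² K⁻¹.
Net heat input Q = F Δt = 298 × (7.13 hours × 3600 s/hour) = 7.65×10^6 J/m².
ΔT = Q / C = 7.65×10^6 / 1.27×10^6 = 6.00 K.

6.0 K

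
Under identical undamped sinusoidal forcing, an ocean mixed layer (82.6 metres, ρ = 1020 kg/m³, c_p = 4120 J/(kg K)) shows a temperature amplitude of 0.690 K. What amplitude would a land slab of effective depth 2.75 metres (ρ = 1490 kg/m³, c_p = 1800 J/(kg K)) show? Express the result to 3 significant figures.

32.5 K

C_ocean = 3.47×10^8 J/(m²·K); C_land = 7.38×10^6 J/(m²·K).
A ∝ 1/C ⇒ A_land = A_ocean × C_ocean/C_land = 0.690 × 47.1 = 32.5 K.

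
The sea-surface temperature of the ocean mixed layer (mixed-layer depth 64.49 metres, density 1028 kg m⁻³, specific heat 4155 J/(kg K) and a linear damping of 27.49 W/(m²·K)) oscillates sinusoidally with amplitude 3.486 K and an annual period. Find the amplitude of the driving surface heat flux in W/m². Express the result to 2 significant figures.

210

Areal heat capacity C = ρ c_p D = 1028 × 4155 × 64.49 = 2.75×10^8 J/(m²·K).
ω = 2π / 3.15×10^7 s = 1.99×10^-7 s⁻¹.
√((Cω)² + λ²) = √((54.9)² + 27.49²) = 61.4 W/(m²·K).
F₀ = A × √((Cω)²+λ²) = 3.486 × 61.4 = 214 W/m².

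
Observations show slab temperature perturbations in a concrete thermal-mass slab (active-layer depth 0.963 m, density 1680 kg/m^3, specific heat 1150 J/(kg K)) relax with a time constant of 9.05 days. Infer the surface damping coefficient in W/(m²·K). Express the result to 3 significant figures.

2.38

Areal heat capacity C = ρ c_p D = 1680 × 1150 × 0.963 = 1.86×10^6 J/(m^2 K).
τ = 9.05 days = 7.82×10^5 s.
λ = C / τ = 1.86×10^6 / 7.82×10^5 = 2.38 W/(m²·K).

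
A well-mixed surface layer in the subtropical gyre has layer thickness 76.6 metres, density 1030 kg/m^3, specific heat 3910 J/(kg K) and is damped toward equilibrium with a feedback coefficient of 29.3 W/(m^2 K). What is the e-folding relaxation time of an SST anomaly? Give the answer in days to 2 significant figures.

Areal heat capacity C = ρ c_p D = 1030 × 3910 × 76.6 = 3.08×10^8 J/(m^2 K).
Relaxation time τ = C / λ = 3.08×10^8 / 29.3 = 1.05×10^7 s.
In days: 1.05×10^7 s / (86400 s/day) = 122 days.

120 days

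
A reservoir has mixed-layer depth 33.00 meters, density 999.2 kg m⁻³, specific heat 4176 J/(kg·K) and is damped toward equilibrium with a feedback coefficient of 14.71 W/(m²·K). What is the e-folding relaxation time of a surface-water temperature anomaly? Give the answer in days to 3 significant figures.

108 days

Areal heat capacity C = ρ c_p D = 999.2 × 4176 × 33.00 = 1.38×10^8 J m⁻² K⁻¹.
Relaxation time τ = C / λ = 1.38×10^8 / 14.71 = 9.36×10^6 s.
In days: 9.36×10^6 s / (86400 s/day) = 108 days.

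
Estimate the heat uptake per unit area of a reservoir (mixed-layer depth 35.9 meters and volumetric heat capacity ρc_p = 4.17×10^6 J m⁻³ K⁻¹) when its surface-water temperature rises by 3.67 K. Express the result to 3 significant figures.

Areal heat capacity C = ρc_p × D = 4.17×10^6 × 35.9 = 1.50×10^8 J m⁻² K⁻¹.
ΔQ = C ΔT = 1.50×10^8 × 3.67 = 5.49×10^8 J/m².

5.49×10^8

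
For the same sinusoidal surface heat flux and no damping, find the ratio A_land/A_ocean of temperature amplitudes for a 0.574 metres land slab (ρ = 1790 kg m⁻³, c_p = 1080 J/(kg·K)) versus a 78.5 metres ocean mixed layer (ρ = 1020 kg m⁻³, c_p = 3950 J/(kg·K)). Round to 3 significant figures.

C_ocean = 1020 × 3950 × 78.5 = 3.16×10^8 J/(m²·K).
C_land = 1790 × 1080 × 0.574 = 1.11×10^6 J/(m²·K).
Undamped amplitude ∝ 1/C, so A_land/A_ocean = C_ocean/C_land = 285.

285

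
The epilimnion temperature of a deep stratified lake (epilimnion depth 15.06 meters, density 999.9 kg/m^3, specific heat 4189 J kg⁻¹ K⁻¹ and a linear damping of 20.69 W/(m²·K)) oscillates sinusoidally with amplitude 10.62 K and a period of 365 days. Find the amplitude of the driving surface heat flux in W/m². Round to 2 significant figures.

260

Areal heat capacity C = ρ c_p D = 999.9 × 4189 × 15.06 = 6.31×10^7 J/(m^2 K).
ω = 2π / 3.15×10^7 s = 1.99×10^-7 s⁻¹.
√((Cω)² + λ²) = √((12.6)² + 20.69²) = 24.2 W/(m²·K).
F₀ = A × √((Cω)²+λ²) = 10.62 × 24.2 = 257 W/m².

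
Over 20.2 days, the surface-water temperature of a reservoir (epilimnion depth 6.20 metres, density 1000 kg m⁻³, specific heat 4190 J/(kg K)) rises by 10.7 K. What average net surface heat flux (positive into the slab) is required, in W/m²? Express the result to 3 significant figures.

159

Areal heat capacity C = ρ c_p D = 1000 × 4190 × 6.20 = 2.60×10^7 J/(m²·K).
Required heat per unit area: Q = C ΔT = 2.60×10^7 × 10.7 = 2.78×10^8 J/m².
Flux F = Q / Δt = 2.78×10^8 / 1.75×10^6 s = 159 W/m².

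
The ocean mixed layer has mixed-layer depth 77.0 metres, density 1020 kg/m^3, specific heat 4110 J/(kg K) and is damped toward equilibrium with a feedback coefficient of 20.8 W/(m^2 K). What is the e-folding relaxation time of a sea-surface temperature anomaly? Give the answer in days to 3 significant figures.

Areal heat capacity C = ρ c_p D = 1020 × 4110 × 77.0 = 3.23×10^8 J/(m²·K).
Relaxation time τ = C / λ = 3.23×10^8 / 20.8 = 1.55×10^7 s.
In days: 1.55×10^7 s / (86400 s/day) = 180 days.

180 days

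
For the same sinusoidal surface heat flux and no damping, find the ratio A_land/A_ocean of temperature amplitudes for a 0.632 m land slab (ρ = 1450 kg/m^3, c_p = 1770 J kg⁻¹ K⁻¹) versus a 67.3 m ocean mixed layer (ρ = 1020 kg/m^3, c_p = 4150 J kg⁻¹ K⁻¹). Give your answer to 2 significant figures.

180

C_ocean = 1020 × 4150 × 67.3 = 2.85×10^8 J/(m²·K).
C_land = 1450 × 1770 × 0.632 = 1.62×10^6 J/(m²·K).
Undamped amplitude ∝ 1/C, so A_land/A_ocean = C_ocean/C_land = 176.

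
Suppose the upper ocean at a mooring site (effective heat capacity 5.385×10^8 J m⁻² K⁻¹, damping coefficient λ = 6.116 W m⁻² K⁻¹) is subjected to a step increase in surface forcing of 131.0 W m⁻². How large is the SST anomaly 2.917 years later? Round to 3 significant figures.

13.9 K

Areal heat capacity C = 5.385×10^8 J m⁻² K⁻¹ (given).
τ = C / λ = 5.38×10^8 / 6.116 = 8.80×10^7 s.
Equilibrium anomaly ΔT_eq = F / λ = 131.0 / 6.116 = 21.4 K.
t = 2.917 years = 9.21×10^7 s, so t/τ = 1.05.
ΔT(t) = ΔT_eq (1 − e^(−t/τ)) = 21.4 × (1 − e^−1.05) = 13.9 K.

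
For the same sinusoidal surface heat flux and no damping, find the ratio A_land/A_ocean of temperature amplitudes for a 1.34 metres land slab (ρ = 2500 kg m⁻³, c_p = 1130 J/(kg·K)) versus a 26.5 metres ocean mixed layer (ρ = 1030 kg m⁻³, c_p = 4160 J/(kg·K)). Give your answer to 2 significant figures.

C_ocean = 1030 × 4160 × 26.5 = 1.14×10^8 J/(m²·K).
C_land = 2500 × 1130 × 1.34 = 3.79×10^6 J/(m²·K).
Undamped amplitude ∝ 1/C, so A_land/A_ocean = C_ocean/C_land = 30.0.

30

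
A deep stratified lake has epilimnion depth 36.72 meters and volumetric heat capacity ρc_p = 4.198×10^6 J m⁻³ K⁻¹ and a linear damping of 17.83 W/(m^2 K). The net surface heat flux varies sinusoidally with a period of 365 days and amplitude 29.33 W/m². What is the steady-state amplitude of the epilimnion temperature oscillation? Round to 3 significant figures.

0.826 K

Areal heat capacity C = ρc_p × D = 4.198×10^6 × 36.72 = 1.54×10^8 J/(m²·K).
Angular frequency ω = 2π / T = 2π / 3.15×10^7 s = 1.99×10^-7 s⁻¹.
√((Cω)² + λ²) = √((30.7)² + 17.83²) = 35.5 W/(m²·K).
Amplitude A = F₀ / √((Cω)²+λ²) = 29.33 / 35.5 = 0.826 K.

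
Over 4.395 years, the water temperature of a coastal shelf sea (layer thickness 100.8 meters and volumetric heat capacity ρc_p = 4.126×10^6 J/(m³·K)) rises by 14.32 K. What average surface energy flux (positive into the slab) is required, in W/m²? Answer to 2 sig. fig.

43

Areal heat capacity C = ρc_p × D = 4.126×10^6 × 100.8 = 4.16×10^8 J m⁻² K⁻¹.
Required heat per unit area: Q = C ΔT = 4.16×10^8 × 14.32 = 5.96×10^9 J/m².
Flux F = Q / Δt = 5.96×10^9 / 1.39×10^8 s = 42.9 W/m².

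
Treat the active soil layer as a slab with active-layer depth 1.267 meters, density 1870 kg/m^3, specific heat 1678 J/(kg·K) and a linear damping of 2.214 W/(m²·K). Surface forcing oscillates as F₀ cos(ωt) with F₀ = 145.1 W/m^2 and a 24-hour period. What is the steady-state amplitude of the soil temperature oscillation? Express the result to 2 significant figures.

Areal heat capacity C = ρ c_p D = 1870 × 1678 × 1.267 = 3.98×10^6 J/(m²·K).
Angular frequency ω = 2π / T = 2π / 86400 s = 7.27×10^-5 s⁻¹.
√((Cω)² + λ²) = √((289)² + 2.214²) = 289 W/(m²·K).
Amplitude A = F₀ / √((Cω)²+λ²) = 145.1 / 289 = 0.502 K.

0.50 K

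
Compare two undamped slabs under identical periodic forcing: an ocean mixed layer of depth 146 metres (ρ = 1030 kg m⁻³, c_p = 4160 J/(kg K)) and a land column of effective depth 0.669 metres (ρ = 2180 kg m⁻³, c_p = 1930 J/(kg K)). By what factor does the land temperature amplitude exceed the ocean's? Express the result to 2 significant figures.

220

C_ocean = 1030 × 4160 × 146 = 6.26×10^8 J/(m²·K).
C_land = 2180 × 1930 × 0.669 = 2.81×10^6 J/(m²·K).
Undamped amplitude ∝ 1/C, so A_land/A_ocean = C_ocean/C_land = 222.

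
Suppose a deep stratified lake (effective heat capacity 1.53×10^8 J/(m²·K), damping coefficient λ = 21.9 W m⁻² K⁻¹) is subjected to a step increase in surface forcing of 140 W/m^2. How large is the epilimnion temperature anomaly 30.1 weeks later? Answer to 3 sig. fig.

5.92 K

Areal heat capacity C = 1.53×10^8 J/(m²·K) (given).
τ = C / λ = 1.53×10^8 / 21.9 = 6.99×10^6 s.
Equilibrium anomaly ΔT_eq = F / λ = 140 / 21.9 = 6.39 K.
t = 30.1 weeks = 1.82×10^7 s, so t/τ = 2.61.
ΔT(t) = ΔT_eq (1 − e^(−t/τ)) = 6.39 × (1 − e^−2.61) = 5.92 K.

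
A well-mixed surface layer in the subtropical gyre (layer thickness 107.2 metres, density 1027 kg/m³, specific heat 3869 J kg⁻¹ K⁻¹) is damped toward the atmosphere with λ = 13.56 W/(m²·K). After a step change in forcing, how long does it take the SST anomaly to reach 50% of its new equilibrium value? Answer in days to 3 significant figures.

252 days

Areal heat capacity C = ρ c_p D = 1027 × 3869 × 107.2 = 4.26×10^8 J m⁻² K⁻¹.
τ = C / λ = 4.26×10^8 / 13.56 = 3.14×10^7 s.
Fraction reached: 1 − e^(−t/τ) = 0.50 ⇒ t = −τ ln(1 − 0.50) = τ × 0.693.
t = 2.18×10^7 s = 252 days.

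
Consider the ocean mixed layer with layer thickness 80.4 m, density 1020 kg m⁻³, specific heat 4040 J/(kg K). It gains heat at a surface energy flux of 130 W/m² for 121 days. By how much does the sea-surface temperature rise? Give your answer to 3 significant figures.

Areal heat capacity C = ρ c_p D = 1020 × 4040 × 80.4 = 3.31×10^8 J/(m²·K).
Net heat input Q = F Δt = 130 × (121 days × 86400 s/day) = 1.36×10^9 J/m².
ΔT = Q / C = 1.36×10^9 / 3.31×10^8 = 4.10 K.

4.10 K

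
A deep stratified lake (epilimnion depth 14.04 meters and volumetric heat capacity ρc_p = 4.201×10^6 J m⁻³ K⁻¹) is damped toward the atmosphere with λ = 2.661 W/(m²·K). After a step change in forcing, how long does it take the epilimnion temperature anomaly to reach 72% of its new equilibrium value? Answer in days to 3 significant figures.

327 days

Areal heat capacity C = ρc_p × D = 4.201×10^6 × 14.04 = 5.90×10^7 J m⁻² K⁻¹.
τ = C / λ = 5.90×10^7 / 2.661 = 2.22×10^7 s.
Fraction reached: 1 − e^(−t/τ) = 0.72 ⇒ t = −τ ln(1 − 0.72) = τ × 1.27.
t = 2.82×10^7 s = 327 days.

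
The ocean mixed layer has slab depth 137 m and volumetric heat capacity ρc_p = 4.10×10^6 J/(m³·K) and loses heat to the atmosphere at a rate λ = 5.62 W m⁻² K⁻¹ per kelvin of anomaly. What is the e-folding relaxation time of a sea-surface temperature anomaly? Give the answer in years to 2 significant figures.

Areal heat capacity C = ρc_p × D = 4.10×10^6 × 137 = 5.62×10^8 J/(m^2 K).
Relaxation time τ = C / λ = 5.62×10^8 / 5.62 = 9.99×10^7 s.
In years: 9.99×10^7 s / (3.156×10^7 s/year) = 3.17 years.

3.2 years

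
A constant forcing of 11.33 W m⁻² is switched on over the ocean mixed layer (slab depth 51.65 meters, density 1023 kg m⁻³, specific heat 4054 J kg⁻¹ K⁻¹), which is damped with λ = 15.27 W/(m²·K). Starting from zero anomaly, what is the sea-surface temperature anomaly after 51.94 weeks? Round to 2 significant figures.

Areal heat capacity C = ρ c_p D = 1023 × 4054 × 51.65 = 2.14×10^8 J/(m^2 K).
τ = C / λ = 2.14×10^8 / 15.27 = 1.40×10^7 s.
Equilibrium anomaly ΔT_eq = F / λ = 11.33 / 15.27 = 0.742 K.
t = 51.94 weeks = 3.14×10^7 s, so t/τ = 2.24.
ΔT(t) = ΔT_eq (1 − e^(−t/τ)) = 0.742 × (1 − e^−2.24) = 0.663 K.

0.66 K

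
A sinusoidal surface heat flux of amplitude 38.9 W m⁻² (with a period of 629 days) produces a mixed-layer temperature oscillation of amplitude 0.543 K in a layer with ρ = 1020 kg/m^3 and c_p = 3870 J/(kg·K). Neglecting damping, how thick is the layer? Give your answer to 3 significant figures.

157 m

ω = 2π / 5.43×10^7 s = 1.16×10^-7 s⁻¹.
Required C = F₀ / (A ω) = 38.9 / (0.543 × 1.16×10^-7) = 6.20×10^8 J/(m²·K).
D = C / (ρ c_p) = 6.20×10^8 / (1020 × 3870) = 157 m.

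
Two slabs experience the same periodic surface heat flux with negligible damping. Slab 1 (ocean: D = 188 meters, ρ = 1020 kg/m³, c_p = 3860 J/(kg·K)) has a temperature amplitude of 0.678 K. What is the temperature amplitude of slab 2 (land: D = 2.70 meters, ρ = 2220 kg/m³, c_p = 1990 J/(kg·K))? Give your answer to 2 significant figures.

42 K

C_ocean = 7.40×10^8 J/(m²·K); C_land = 1.19×10^7 J/(m²·K).
A ∝ 1/C ⇒ A_land = A_ocean × C_ocean/C_land = 0.678 × 62.1 = 42.1 K.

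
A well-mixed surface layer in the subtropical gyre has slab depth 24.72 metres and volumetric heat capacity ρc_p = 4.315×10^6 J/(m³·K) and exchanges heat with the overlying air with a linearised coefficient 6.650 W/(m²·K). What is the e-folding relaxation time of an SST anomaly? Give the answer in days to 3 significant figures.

Areal heat capacity C = ρc_p × D = 4.315×10^6 × 24.72 = 1.07×10^8 J/(m^2 K).
Relaxation time τ = C / λ = 1.07×10^8 / 6.650 = 1.60×10^7 s.
In days: 1.60×10^7 s / (86400 s/day) = 186 days.

186 days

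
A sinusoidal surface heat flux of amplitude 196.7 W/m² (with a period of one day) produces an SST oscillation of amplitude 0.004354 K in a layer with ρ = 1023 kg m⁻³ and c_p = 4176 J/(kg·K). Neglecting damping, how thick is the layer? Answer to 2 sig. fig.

ω = 2π / 86400 s = 7.27×10^-5 s⁻¹.
Required C = F₀ / (A ω) = 196.7 / (0.004354 × 7.27×10^-5) = 6.21×10^8 J/(m²·K).
D = C / (ρ c_p) = 6.21×10^8 / (1023 × 4176) = 145 m.

150 m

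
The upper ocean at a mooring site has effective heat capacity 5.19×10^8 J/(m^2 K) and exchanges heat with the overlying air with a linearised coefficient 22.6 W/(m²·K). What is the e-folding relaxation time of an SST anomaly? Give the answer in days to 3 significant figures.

266 days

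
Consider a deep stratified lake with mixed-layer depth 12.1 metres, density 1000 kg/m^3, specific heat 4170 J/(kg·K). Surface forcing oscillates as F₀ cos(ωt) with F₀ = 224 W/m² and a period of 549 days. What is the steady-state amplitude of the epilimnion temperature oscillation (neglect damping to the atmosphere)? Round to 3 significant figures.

Areal heat capacity C = ρ c_p D = 1000 × 4170 × 12.1 = 5.05×10^7 J/(m²·K).
Angular frequency ω = 2π / T = 2π / 4.74×10^7 s = 1.32×10^-7 s⁻¹.
Cω = 5.05×10^7 × 1.32×10^-7 = 6.68 W/(m²·K).
Amplitude A = F₀ / (Cω) = 224 / 6.68 = 33.5 K.

33.5 K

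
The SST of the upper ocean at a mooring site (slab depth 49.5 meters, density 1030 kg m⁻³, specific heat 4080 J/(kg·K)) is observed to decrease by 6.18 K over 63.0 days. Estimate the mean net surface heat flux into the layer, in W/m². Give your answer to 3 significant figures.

-236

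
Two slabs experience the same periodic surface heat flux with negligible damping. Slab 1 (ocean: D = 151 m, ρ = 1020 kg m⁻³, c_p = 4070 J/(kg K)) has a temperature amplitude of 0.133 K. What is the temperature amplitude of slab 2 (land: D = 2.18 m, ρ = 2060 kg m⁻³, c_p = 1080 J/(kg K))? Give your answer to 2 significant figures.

17 K

C_ocean = 6.27×10^8 J/(m²·K); C_land = 4.85×10^6 J/(m²·K).
A ∝ 1/C ⇒ A_land = A_ocean × C_ocean/C_land = 0.133 × 129 = 17.2 K.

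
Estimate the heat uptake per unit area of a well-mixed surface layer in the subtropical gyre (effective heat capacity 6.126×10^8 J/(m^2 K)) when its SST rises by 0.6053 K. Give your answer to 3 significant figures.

Areal heat capacity C = 6.126×10^8 J/(m^2 K) (given).
ΔQ = C ΔT = 6.13×10^8 × 0.6053 = 3.71×10^8 J/m².

3.71×10^8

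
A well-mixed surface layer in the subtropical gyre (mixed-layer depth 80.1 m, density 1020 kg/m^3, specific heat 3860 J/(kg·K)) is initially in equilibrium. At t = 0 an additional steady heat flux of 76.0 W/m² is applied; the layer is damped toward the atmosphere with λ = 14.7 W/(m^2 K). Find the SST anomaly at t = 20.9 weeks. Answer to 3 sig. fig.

Areal heat capacity C = ρ c_p D = 1020 × 3860 × 80.1 = 3.15×10^8 J m⁻² K⁻¹.
τ = C / λ = 3.15×10^8 / 14.7 = 2.15×10^7 s.
Equilibrium anomaly ΔT_eq = F / λ = 76.0 / 14.7 = 5.17 K.
t = 20.9 weeks = 1.26×10^7 s, so t/τ = 0.589.
ΔT(t) = ΔT_eq (1 − e^(−t/τ)) = 5.17 × (1 − e^−0.589) = 2.30 K.

2.30 K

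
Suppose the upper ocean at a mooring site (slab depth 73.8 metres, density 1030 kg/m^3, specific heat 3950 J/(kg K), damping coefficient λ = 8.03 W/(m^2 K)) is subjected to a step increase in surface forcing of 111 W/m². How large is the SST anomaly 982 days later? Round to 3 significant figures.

Areal heat capacity C = ρ c_p D = 1030 × 3950 × 73.8 = 3.00×10^8 J m⁻² K⁻¹.
τ = C / λ = 3.00×10^8 / 8.03 = 3.74×10^7 s.
Equilibrium anomaly ΔT_eq = F / λ = 111 / 8.03 = 13.8 K.
t = 982 days = 8.48×10^7 s, so t/τ = 2.27.
ΔT(t) = ΔT_eq (1 − e^(−t/τ)) = 13.8 × (1 − e^−2.27) = 12.4 K.

12.4 K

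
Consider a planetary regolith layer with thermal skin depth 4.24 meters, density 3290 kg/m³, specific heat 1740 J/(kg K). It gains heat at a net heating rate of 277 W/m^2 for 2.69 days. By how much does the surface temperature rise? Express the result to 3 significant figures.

2.65 K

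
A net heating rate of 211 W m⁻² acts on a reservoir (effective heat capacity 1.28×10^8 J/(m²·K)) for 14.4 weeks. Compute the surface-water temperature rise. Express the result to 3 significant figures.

14.4 K

Areal heat capacity C = 1.28×10^8 J/(m²·K) (given).
Net heat input Q = F Δt = 211 × (14.4 weeks × 6.048×10^5 s/week) = 1.84×10^9 J/m².
ΔT = Q / C = 1.84×10^9 / 1.28×10^8 = 14.4 K.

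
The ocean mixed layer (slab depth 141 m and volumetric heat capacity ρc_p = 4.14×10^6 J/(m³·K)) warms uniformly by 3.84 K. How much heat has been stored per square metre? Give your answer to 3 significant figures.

Areal heat capacity C = ρc_p × D = 4.14×10^6 × 141 = 5.84×10^8 J m⁻² K⁻¹.
ΔQ = C ΔT = 5.84×10^8 × 3.84 = 2.24×10^9 J/m².

2.24×10^9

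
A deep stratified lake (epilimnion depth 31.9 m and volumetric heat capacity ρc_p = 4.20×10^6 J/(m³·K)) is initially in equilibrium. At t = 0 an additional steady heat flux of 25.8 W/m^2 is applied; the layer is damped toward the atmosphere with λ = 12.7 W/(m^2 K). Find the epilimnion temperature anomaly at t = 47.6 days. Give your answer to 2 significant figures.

0.66 K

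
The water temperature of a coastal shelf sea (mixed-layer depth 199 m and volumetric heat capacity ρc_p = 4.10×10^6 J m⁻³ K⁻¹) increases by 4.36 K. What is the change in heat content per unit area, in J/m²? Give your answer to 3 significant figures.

3.56×10^9

Areal heat capacity C = ρc_p × D = 4.10×10^6 × 199 = 8.16×10^8 J m⁻² K⁻¹.
ΔQ = C ΔT = 8.16×10^8 × 4.36 = 3.56×10^9 J/m².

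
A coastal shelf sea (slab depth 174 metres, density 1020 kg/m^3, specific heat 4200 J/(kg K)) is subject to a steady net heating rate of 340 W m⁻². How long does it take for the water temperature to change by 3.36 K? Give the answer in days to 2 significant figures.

85 days

Areal heat capacity C = ρ c_p D = 1020 × 4200 × 174 = 7.45×10^8 J/(m²·K).
Time required: Δt = C ΔT / F = 7.45×10^8 × 3.36 / 340 = 7.37×10^6 s.
In days: 7.37×10^6 s / (86400 s/day) = 85.3 days.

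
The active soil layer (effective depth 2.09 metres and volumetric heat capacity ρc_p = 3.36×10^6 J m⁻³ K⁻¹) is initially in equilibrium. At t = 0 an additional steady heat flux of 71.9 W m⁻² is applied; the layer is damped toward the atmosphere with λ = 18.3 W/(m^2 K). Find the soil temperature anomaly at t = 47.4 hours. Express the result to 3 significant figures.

1.41 K

Areal heat capacity C = ρc_p × D = 3.36×10^6 × 2.09 = 7.02×10^6 J m⁻² K⁻¹.
τ = C / λ = 7.02×10^6 / 18.3 = 3.84×10^5 s.
Equilibrium anomaly ΔT_eq = F / λ = 71.9 / 18.3 = 3.93 K.
t = 47.4 hours = 1.71×10^5 s, so t/τ = 0.445.
ΔT(t) = ΔT_eq (1 − e^(−t/τ)) = 3.93 × (1 − e^−0.445) = 1.41 K.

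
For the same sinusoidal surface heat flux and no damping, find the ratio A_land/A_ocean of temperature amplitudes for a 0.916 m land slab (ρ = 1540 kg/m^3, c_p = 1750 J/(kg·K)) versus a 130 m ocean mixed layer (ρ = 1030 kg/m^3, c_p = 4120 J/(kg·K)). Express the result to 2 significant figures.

220

C_ocean = 1030 × 4120 × 130 = 5.52×10^8 J/(m²·K).
C_land = 1540 × 1750 × 0.916 = 2.47×10^6 J/(m²·K).
Undamped amplitude ∝ 1/C, so A_land/A_ocean = C_ocean/C_land = 223.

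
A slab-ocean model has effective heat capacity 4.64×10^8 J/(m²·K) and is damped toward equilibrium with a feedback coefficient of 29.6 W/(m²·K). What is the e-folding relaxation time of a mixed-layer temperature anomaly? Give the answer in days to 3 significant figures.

Areal heat capacity C = 4.64×10^8 J/(m²·K) (given).
Relaxation time τ = C / λ = 4.64×10^8 / 29.6 = 1.57×10^7 s.
In days: 1.57×10^7 s / (86400 s/day) = 181 days.

181 days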